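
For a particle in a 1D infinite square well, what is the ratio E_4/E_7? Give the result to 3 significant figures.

0.327

E_n ∝ n², so E_4/E_7 = 4²/7² = 16/49 = 0.327.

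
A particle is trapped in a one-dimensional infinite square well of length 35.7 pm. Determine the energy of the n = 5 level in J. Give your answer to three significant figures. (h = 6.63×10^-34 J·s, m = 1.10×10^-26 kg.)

For an infinite well E_n = n²h²/(8mL²), so E_1 = h²/(8mL²) = (6.63×10^-34)²/(8·1.10×10^-26·(3.57×10^-11 m)²) = 3.919×10^-21 J.
Then E_5 = 5²·E_1 = 25·3.919×10^-21 J = 9.80×10^-20 J.

E_5 = 9.80×10^-20 J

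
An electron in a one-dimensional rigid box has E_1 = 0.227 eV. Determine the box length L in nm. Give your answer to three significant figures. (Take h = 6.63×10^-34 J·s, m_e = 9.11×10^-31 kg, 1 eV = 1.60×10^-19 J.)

From E_n = n²h²/(8m_eL²), L = n·h/√(8m_eE_n).
E_1 = 0.227 eV = 3.632×10^-20 J, so L = 1·6.63×10^-34/√(8·9.11×10^-31·3.632×10^-20) = 1.29×10^-9 m = 1.29 nm.

L = 1.29 nm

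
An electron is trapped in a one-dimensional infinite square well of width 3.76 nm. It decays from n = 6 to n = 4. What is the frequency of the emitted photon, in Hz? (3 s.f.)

f = 1.29×10^14 Hz

E_1 = h²/(8m_eL²) = 4.262×10^-21 J and ΔE = (6² − 4²)E_1 = 8.524×10^-20 J.
f = ΔE/h = 8.524×10^-20/6.626×10^-34 = 1.29×10^14 Hz.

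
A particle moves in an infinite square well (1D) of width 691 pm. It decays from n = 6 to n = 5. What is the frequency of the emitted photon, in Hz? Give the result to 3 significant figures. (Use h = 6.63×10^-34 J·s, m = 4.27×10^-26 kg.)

E_1 = h²/(8mL²) = 2.695×10^-24 J and ΔE = (6² − 5²)E_1 = 2.964×10^-23 J.
f = ΔE/h = 2.964×10^-23/6.63×10^-34 = 4.47×10^10 Hz.

f = 4.47×10^10 Hz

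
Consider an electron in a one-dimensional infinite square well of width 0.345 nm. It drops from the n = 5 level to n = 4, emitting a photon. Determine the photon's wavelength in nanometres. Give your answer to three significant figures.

E_1 = h²/(8m_eL²) = 5.062×10^-19 J, so ΔE = (5² − 4²)E_1 = 4.556×10^-18 J.
λ = hc/ΔE = (6.626×10^-34·2.998×10^8)/4.556×10^-18 = 4.36×10^-8 m = 43.6 nm.

λ = 43.6 nm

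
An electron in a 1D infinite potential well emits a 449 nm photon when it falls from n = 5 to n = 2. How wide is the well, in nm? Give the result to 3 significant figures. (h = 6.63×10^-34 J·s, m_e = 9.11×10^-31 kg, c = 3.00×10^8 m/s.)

L = 1.69 nm

The photon carries ΔE = hc/λ = 6.63×10^-34·3.00×10^8/4.49×10^-7 m = 4.430×10^-19 J.
Since ΔE = (5² − 2²)E_1, E_1 = 2.110×10^-20 J, and L = h/√(8m_eE_1) = 1.69×10^-9 m = 1.69 nm.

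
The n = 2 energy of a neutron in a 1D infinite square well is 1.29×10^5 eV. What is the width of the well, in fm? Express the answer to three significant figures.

From E_n = n²h²/(8m_nL²), L = n·h/√(8m_nE_n).
E_2 = 1.29×10^5 eV = 2.067×10^-14 J, so L = 2·6.626×10^-34/√(8·1.675×10^-27·2.067×10^-14) = 7.96×10^-14 m = 79.6 fm.

L = 79.6 fm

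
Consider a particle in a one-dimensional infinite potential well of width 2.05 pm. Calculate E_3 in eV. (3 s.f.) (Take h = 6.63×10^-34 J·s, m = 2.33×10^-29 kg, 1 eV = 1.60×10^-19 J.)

E_3 = 3.16×10^4 eV

For an infinite well E_n = n²h²/(8mL²), so E_1 = h²/(8mL²) = (6.63×10^-34)²/(8·2.33×10^-29·(2.05×10^-12 m)²) = 5.611×10^-16 J.
Then E_3 = 3²·E_1 = 9·5.611×10^-16 J = 5.050×10^-15 J.
Converting, E_3 = 5.050×10^-15 J / (1.60×10^-19 J/eV) = 3.16×10^4 eV.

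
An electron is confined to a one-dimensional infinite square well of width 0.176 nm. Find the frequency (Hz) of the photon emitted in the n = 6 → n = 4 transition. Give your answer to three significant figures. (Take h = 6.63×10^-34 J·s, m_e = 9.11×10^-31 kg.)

E_1 = h²/(8m_eL²) = 1.947×10^-18 J and ΔE = (6² − 4²)E_1 = 3.894×10^-17 J.
f = ΔE/h = 3.894×10^-17/6.63×10^-34 = 5.87×10^16 Hz.

f = 5.87×10^16 Hz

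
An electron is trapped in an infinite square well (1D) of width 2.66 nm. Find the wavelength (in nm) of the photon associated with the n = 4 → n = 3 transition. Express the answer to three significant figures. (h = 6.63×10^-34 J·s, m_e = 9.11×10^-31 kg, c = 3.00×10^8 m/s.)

λ = 3.33×10^3 nm

E_1 = h²/(8m_eL²) = 8.524×10^-21 J, so ΔE = (4² − 3²)E_1 = 5.967×10^-20 J.
λ = hc/ΔE = (6.63×10^-34·3.00×10^8)/5.967×10^-20 = 3.33×10^-6 m = 3.33×10^3 nm.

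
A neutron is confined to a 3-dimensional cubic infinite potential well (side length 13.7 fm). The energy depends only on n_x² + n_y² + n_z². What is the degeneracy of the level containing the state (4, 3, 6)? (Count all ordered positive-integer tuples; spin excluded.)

The level has n_x² + n_y² + n_z² = 61. The ordered positive-integer solutions are (3, 4, 6), (3, 6, 4), (4, 3, 6), (4, 6, 3), (6, 3, 4), (6, 4, 3).
That gives 6 states.

degeneracy = 6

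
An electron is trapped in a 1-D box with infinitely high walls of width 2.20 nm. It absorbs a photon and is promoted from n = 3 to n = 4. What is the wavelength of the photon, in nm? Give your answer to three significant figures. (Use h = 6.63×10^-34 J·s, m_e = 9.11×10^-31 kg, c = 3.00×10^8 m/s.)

E_1 = h²/(8m_eL²) = 1.246×10^-20 J, so ΔE = (4² − 3²)E_1 = 8.722×10^-20 J.
λ = hc/ΔE = (6.63×10^-34·3.00×10^8)/8.722×10^-20 = 2.28×10^-6 m = 2.28×10^3 nm.

λ = 2.28×10^3 nm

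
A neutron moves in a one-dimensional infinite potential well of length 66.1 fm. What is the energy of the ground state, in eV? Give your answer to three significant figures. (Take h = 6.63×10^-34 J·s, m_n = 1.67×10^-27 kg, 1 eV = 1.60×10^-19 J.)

For an infinite well E_n = n²h²/(8m_nL²), so E_1 = h²/(8m_nL²) = (6.63×10^-34)²/(8·1.67×10^-27·(6.61×10^-14 m)²) = 7.530×10^-15 J.
Converting, E_1 = 7.530×10^-15 J / (1.60×10^-19 J/eV) = 4.71×10^4 eV.

E_1 = 4.71×10^4 eV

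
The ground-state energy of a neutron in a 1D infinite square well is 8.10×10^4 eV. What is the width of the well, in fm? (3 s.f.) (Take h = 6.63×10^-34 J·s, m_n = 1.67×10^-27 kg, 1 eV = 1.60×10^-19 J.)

From E_n = n²h²/(8m_nL²), L = n·h/√(8m_nE_n).
E_1 = 8.10×10^4 eV = 1.296×10^-14 J, so L = 1·6.63×10^-34/√(8·1.67×10^-27·1.296×10^-14) = 5.04×10^-14 m = 50.4 fm.

L = 50.4 fm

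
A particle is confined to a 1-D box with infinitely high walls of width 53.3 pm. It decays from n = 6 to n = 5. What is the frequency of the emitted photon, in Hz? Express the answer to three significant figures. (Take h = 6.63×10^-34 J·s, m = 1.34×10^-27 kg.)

E_1 = h²/(8mL²) = 1.443×10^-20 J and ΔE = (6² − 5²)E_1 = 1.587×10^-19 J.
f = ΔE/h = 1.587×10^-19/6.63×10^-34 = 2.39×10^14 Hz.

f = 2.39×10^14 Hz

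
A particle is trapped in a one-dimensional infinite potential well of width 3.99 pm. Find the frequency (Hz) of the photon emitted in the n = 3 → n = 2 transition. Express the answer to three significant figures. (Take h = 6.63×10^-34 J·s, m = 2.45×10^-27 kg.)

E_1 = h²/(8mL²) = 1.409×10^-18 J and ΔE = (3² − 2²)E_1 = 7.045×10^-18 J.
f = ΔE/h = 7.045×10^-18/6.63×10^-34 = 1.06×10^16 Hz.

f = 1.06×10^16 Hz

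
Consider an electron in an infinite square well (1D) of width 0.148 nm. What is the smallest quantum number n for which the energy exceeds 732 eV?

E_1 = h²/(8m_eL²) = 2.751×10^-18 J = 17.17 eV.
Need n² > 732/17.17 = 42.63, i.e. n > 6.529.
The smallest integer satisfying this is n = 7.

n = 7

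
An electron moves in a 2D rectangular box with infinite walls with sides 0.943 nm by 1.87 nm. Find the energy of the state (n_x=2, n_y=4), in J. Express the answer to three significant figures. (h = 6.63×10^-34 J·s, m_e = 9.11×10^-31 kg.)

E = 5.47×10^-19 J

For a 2D rectangular well E = (h²/8m_e)·Σ n_i²/L_i² = (6.63×10^-34)²/(8·9.11×10^-31) · [2²/(0.943 nm)² + 4²/(1.87 nm)²].
Evaluating gives E = 5.47×10^-19 J.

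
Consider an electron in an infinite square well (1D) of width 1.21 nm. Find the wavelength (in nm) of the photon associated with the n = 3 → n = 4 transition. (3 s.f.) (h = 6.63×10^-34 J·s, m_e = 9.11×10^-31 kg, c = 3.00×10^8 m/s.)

λ = 690 nm

E_1 = h²/(8m_eL²) = 4.120×10^-20 J, so ΔE = (4² − 3²)E_1 = 2.884×10^-19 J.
λ = hc/ΔE = (6.63×10^-34·3.00×10^8)/2.884×10^-19 = 6.90×10^-7 m = 690 nm.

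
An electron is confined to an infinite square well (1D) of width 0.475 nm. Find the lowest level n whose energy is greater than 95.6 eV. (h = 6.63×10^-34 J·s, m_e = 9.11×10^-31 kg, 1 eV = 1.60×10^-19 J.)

n = 8

E_1 = h²/(8m_eL²) = 2.673×10^-19 J = 1.671 eV.
Need n² > 95.6/1.671 = 57.21, i.e. n > 7.564.
The smallest integer satisfying this is n = 8.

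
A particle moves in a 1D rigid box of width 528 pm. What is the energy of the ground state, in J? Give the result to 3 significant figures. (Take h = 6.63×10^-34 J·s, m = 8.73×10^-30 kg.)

E_1 = 2.26×10^-20 J

For an infinite well E_n = n²h²/(8mL²), so E_1 = h²/(8mL²) = (6.63×10^-34)²/(8·8.73×10^-30·(5.28×10^-10 m)²) = 2.258×10^-20 J.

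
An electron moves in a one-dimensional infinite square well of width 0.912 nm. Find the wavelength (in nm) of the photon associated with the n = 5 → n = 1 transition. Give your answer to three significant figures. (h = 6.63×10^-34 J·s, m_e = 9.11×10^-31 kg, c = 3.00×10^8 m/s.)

λ = 114 nm

E_1 = h²/(8m_eL²) = 7.252×10^-20 J, so ΔE = (5² − 1²)E_1 = 1.740×10^-18 J.
λ = hc/ΔE = (6.63×10^-34·3.00×10^8)/1.740×10^-18 = 1.14×10^-7 m = 114 nm.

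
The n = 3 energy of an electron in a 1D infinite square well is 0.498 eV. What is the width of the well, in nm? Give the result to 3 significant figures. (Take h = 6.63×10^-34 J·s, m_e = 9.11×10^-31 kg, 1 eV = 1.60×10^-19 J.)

From E_n = n²h²/(8m_eL²), L = n·h/√(8m_eE_n).
E_3 = 0.498 eV = 7.968×10^-20 J, so L = 3·6.63×10^-34/√(8·9.11×10^-31·7.968×10^-20) = 2.61×10^-9 m = 2.61 nm.

L = 2.61 nm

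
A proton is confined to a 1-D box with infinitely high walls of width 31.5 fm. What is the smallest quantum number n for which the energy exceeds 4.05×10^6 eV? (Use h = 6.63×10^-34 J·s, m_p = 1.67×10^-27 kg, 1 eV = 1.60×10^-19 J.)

n = 5

E_1 = h²/(8m_pL²) = 3.316×10^-14 J = 2.073×10^5 eV.
Need n² > 4.05×10^6/2.073×10^5 = 19.54, i.e. n > 4.420.
The smallest integer satisfying this is n = 5.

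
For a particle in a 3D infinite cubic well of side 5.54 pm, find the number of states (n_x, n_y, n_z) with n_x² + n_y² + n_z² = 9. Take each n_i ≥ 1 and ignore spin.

The level has n_x² + n_y² + n_z² = 9. The ordered positive-integer solutions are (1, 2, 2), (2, 1, 2), (2, 2, 1).
That gives 3 states.

degeneracy = 3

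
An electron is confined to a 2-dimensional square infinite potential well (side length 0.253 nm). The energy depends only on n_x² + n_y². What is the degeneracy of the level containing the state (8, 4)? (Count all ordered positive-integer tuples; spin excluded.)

degeneracy = 2

The level has n_x² + n_y² = 80. The ordered positive-integer solutions are (4, 8), (8, 4).
That gives 2 states.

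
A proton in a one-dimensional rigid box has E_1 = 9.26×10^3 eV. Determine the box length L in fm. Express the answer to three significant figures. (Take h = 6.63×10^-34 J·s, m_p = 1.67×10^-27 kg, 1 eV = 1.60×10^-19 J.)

From E_n = n²h²/(8m_pL²), L = n·h/√(8m_pE_n).
E_1 = 9.26×10^3 eV = 1.482×10^-15 J, so L = 1·6.63×10^-34/√(8·1.67×10^-27·1.482×10^-15) = 1.49×10^-13 m = 149 fm.

L = 149 fm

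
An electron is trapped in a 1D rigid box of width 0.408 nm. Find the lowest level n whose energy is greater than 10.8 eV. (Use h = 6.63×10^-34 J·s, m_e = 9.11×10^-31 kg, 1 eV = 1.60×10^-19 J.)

n = 3

E_1 = h²/(8m_eL²) = 3.623×10^-19 J = 2.264 eV.
Need n² > 10.8/2.264 = 4.770, i.e. n > 2.184.
The smallest integer satisfying this is n = 3.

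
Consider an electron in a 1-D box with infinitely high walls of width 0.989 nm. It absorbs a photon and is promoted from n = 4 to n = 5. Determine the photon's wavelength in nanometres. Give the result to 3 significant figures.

λ = 358 nm

E_1 = h²/(8m_eL²) = 6.160×10^-20 J, so ΔE = (5² − 4²)E_1 = 5.544×10^-19 J.
λ = hc/ΔE = (6.626×10^-34·2.998×10^8)/5.544×10^-19 = 3.58×10^-7 m = 358 nm.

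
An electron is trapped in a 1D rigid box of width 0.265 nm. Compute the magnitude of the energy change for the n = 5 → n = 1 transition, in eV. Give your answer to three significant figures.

E_1 = h²/(8m_eL²) = 8.579×10^-19 J.
|ΔE| = |5² − 1²|·E_1 = 24·8.579×10^-19 J = 2.059×10^-17 J = 129 eV.

|ΔE| = 129 eV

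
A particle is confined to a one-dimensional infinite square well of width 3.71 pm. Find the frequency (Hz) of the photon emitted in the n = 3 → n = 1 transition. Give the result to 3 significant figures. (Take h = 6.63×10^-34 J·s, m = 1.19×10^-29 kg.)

f = 4.05×10^18 Hz

E_1 = h²/(8mL²) = 3.355×10^-16 J and ΔE = (3² − 1²)E_1 = 2.684×10^-15 J.
f = ΔE/h = 2.684×10^-15/6.63×10^-34 = 4.05×10^18 Hz.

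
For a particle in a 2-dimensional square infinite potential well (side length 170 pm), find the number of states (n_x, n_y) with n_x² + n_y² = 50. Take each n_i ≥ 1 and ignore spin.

degeneracy = 3

The level has n_x² + n_y² = 50. The ordered positive-integer solutions are (1, 7), (5, 5), (7, 1).
That gives 3 states.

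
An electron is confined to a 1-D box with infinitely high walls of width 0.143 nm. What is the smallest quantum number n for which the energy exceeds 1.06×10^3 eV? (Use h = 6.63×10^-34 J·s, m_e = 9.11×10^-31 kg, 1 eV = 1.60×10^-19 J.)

n = 8

E_1 = h²/(8m_eL²) = 2.949×10^-18 J = 18.43 eV.
Need n² > 1.06×10^3/18.43 = 57.51, i.e. n > 7.584.
The smallest integer satisfying this is n = 8.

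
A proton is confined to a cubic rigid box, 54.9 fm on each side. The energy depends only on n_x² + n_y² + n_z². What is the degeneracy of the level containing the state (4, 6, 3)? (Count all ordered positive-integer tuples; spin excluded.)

The level has n_x² + n_y² + n_z² = 61. The ordered positive-integer solutions are (3, 4, 6), (3, 6, 4), (4, 3, 6), (4, 6, 3), (6, 3, 4), (6, 4, 3).
That gives 6 states.

degeneracy = 6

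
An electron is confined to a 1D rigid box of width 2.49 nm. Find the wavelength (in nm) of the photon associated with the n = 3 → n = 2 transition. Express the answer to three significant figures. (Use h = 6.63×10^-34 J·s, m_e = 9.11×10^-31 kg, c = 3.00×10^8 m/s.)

λ = 4.09×10^3 nm

E_1 = h²/(8m_eL²) = 9.728×10^-21 J, so ΔE = (3² − 2²)E_1 = 4.864×10^-20 J.
λ = hc/ΔE = (6.63×10^-34·3.00×10^8)/4.864×10^-20 = 4.09×10^-6 m = 4.09×10^3 nm.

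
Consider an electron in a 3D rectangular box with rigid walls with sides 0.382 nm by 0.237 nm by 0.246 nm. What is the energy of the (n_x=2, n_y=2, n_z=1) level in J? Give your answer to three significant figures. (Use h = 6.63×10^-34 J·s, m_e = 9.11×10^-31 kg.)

E = 6.95×10^-18 J

For a 3D rectangular well E = (h²/8m_e)·Σ n_i²/L_i² = (6.63×10^-34)²/(8·9.11×10^-31) · [2²/(0.382 nm)² + 2²/(0.237 nm)² + 1²/(0.246 nm)²].
Evaluating gives E = 6.95×10^-18 J.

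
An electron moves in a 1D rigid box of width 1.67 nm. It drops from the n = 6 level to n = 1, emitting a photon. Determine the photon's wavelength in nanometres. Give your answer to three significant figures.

λ = 263 nm

E_1 = h²/(8m_eL²) = 2.160×10^-20 J, so ΔE = (6² − 1²)E_1 = 7.560×10^-19 J.
λ = hc/ΔE = (6.626×10^-34·2.998×10^8)/7.560×10^-19 = 2.63×10^-7 m = 263 nm.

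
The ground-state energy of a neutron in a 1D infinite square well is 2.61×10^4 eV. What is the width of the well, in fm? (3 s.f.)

L = 88.5 fm

From E_n = n²h²/(8m_nL²), L = n·h/√(8m_nE_n).
E_1 = 2.61×10^4 eV = 4.181×10^-15 J, so L = 1·6.626×10^-34/√(8·1.675×10^-27·4.181×10^-15) = 8.85×10^-14 m = 88.5 fm.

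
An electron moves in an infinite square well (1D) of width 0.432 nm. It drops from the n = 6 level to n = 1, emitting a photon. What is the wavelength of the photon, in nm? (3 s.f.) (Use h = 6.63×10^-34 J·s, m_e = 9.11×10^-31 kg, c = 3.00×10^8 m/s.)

E_1 = h²/(8m_eL²) = 3.232×10^-19 J, so ΔE = (6² − 1²)E_1 = 1.131×10^-17 J.
λ = hc/ΔE = (6.63×10^-34·3.00×10^8)/1.131×10^-17 = 1.76×10^-8 m = 17.6 nm.

λ = 17.6 nm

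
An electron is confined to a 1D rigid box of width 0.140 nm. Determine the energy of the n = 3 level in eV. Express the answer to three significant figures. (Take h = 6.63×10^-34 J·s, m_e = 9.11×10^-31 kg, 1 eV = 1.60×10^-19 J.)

For an infinite well E_n = n²h²/(8m_eL²), so E_1 = h²/(8m_eL²) = (6.63×10^-34)²/(8·9.11×10^-31·(1.40×10^-10 m)²) = 3.077×10^-18 J.
Then E_3 = 3²·E_1 = 9·3.077×10^-18 J = 2.769×10^-17 J.
Converting, E_3 = 2.769×10^-17 J / (1.60×10^-19 J/eV) = 173 eV.

E_3 = 173 eV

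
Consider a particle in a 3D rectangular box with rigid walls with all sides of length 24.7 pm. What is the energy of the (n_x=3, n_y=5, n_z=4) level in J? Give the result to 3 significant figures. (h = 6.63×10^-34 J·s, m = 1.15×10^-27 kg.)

E = 3.92×10^-18 J

For a 3D rectangular well E = (h²/8m)·Σ n_i²/L_i² = (6.63×10^-34)²/(8·1.15×10^-27) · [3²/(24.7 pm)² + 5²/(24.7 pm)² + 4²/(24.7 pm)²].
Evaluating gives E = 3.92×10^-18 J.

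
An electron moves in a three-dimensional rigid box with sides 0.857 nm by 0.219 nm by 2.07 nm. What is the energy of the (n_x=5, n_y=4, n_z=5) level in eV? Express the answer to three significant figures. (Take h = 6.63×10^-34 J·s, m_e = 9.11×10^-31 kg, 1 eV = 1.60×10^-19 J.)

E = 141 eV

For a 3D rectangular well E = (h²/8m_e)·Σ n_i²/L_i² = (6.63×10^-34)²/(8·9.11×10^-31) · [5²/(0.857 nm)² + 4²/(0.219 nm)² + 5²/(2.07 nm)²].
Evaluating gives E = 2.253×10^-17 J = 141 eV.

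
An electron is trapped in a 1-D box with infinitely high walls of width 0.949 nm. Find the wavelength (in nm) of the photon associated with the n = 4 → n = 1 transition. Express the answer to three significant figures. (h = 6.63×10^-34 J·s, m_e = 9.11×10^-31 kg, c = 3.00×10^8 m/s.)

E_1 = h²/(8m_eL²) = 6.697×10^-20 J, so ΔE = (4² − 1²)E_1 = 1.005×10^-18 J.
λ = hc/ΔE = (6.63×10^-34·3.00×10^8)/1.005×10^-18 = 1.98×10^-7 m = 198 nm.

λ = 198 nm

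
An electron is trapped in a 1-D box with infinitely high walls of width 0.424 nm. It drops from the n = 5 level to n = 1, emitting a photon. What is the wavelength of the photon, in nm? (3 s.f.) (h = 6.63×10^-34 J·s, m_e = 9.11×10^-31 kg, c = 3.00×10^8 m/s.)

E_1 = h²/(8m_eL²) = 3.355×10^-19 J, so ΔE = (5² − 1²)E_1 = 8.052×10^-18 J.
λ = hc/ΔE = (6.63×10^-34·3.00×10^8)/8.052×10^-18 = 2.47×10^-8 m = 24.7 nm.

λ = 24.7 nm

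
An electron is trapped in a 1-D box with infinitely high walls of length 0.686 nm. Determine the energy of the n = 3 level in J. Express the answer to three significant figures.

E_3 = 1.15×10^-18 J

For an infinite well E_n = n²h²/(8m_eL²), so E_1 = h²/(8m_eL²) = (6.626×10^-34)²/(8·9.109×10^-31·(6.86×10^-10 m)²) = 1.280×10^-19 J.
Then E_3 = 3²·E_1 = 9·1.280×10^-19 J = 1.15×10^-18 J.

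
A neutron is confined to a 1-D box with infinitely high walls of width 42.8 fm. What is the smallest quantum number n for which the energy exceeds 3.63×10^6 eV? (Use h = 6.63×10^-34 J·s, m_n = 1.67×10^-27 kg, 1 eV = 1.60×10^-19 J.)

E_1 = h²/(8m_nL²) = 1.796×10^-14 J = 1.122×10^5 eV.
Need n² > 3.63×10^6/1.122×10^5 = 32.35, i.e. n > 5.688.
The smallest integer satisfying this is n = 6.

n = 6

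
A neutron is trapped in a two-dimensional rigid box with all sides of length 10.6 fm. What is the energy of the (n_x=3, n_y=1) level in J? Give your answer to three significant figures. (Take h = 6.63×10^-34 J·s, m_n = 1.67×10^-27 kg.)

For a 2D rectangular well E = (h²/8m_n)·Σ n_i²/L_i² = (6.63×10^-34)²/(8·1.67×10^-27) · [3²/(10.6 fm)² + 1²/(10.6 fm)²].
Evaluating gives E = 2.93×10^-12 J.

E = 2.93×10^-12 J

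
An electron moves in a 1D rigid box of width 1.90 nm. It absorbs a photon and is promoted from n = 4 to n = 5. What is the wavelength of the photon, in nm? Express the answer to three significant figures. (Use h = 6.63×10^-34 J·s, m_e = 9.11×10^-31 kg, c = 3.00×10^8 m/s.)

E_1 = h²/(8m_eL²) = 1.671×10^-20 J, so ΔE = (5² − 4²)E_1 = 1.504×10^-19 J.
λ = hc/ΔE = (6.63×10^-34·3.00×10^8)/1.504×10^-19 = 1.32×10^-6 m = 1.32×10^3 nm.

λ = 1.32×10^3 nm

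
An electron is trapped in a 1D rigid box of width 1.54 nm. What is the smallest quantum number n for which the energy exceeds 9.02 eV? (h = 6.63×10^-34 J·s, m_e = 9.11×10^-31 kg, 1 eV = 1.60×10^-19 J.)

E_1 = h²/(8m_eL²) = 2.543×10^-20 J = 0.1589 eV.
Need n² > 9.02/0.1589 = 56.77, i.e. n > 7.535.
The smallest integer satisfying this is n = 8.

n = 8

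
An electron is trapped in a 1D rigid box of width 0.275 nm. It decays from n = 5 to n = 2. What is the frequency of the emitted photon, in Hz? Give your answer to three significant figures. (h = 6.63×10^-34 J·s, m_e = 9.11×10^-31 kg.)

E_1 = h²/(8m_eL²) = 7.975×10^-19 J and ΔE = (5² − 2²)E_1 = 1.675×10^-17 J.
f = ΔE/h = 1.675×10^-17/6.63×10^-34 = 2.53×10^16 Hz.

f = 2.53×10^16 Hz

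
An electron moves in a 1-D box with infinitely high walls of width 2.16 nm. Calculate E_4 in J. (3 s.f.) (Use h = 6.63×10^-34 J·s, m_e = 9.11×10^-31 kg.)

For an infinite well E_n = n²h²/(8m_eL²), so E_1 = h²/(8m_eL²) = (6.63×10^-34)²/(8·9.11×10^-31·(2.16×10^-9 m)²) = 1.293×10^-20 J.
Then E_4 = 4²·E_1 = 16·1.293×10^-20 J = 2.07×10^-19 J.

E_4 = 2.07×10^-19 J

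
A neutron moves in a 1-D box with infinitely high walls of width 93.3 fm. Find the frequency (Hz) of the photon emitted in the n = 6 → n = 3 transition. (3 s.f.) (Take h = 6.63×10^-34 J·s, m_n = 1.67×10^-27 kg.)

E_1 = h²/(8m_nL²) = 3.780×10^-15 J and ΔE = (6² − 3²)E_1 = 1.021×10^-13 J.
f = ΔE/h = 1.021×10^-13/6.63×10^-34 = 1.54×10^20 Hz.

f = 1.54×10^20 Hz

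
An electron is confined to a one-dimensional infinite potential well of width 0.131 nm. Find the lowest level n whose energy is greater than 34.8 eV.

E_1 = h²/(8m_eL²) = 3.511×10^-18 J = 21.92 eV.
Need n² > 34.8/21.92 = 1.588, i.e. n > 1.260.
The smallest integer satisfying this is n = 2.

n = 2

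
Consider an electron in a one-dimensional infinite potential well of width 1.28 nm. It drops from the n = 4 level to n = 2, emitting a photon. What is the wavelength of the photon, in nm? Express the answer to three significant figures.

E_1 = h²/(8m_eL²) = 3.677×10^-20 J, so ΔE = (4² − 2²)E_1 = 4.412×10^-19 J.
λ = hc/ΔE = (6.626×10^-34·2.998×10^8)/4.412×10^-19 = 4.50×10^-7 m = 450 nm.

λ = 450 nm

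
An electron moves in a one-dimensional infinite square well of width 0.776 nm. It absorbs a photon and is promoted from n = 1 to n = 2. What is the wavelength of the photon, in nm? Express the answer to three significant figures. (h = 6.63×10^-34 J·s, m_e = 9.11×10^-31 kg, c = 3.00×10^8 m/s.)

E_1 = h²/(8m_eL²) = 1.002×10^-19 J, so ΔE = (2² − 1²)E_1 = 3.006×10^-19 J.
λ = hc/ΔE = (6.63×10^-34·3.00×10^8)/3.006×10^-19 = 6.62×10^-7 m = 662 nm.

λ = 662 nm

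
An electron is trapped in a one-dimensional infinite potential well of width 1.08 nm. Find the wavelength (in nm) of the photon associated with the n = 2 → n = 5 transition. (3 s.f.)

λ = 183 nm

E_1 = h²/(8m_eL²) = 5.165×10^-20 J, so ΔE = (5² − 2²)E_1 = 1.085×10^-18 J.
λ = hc/ΔE = (6.626×10^-34·2.998×10^8)/1.085×10^-18 = 1.83×10^-7 m = 183 nm.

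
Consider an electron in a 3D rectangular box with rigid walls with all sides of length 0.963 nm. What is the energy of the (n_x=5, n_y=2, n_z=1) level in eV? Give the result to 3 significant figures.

E = 12.2 eV

For a 3D rectangular well E = (h²/8m_e)·Σ n_i²/L_i² = (6.626×10^-34)²/(8·9.109×10^-31) · [5²/(0.963 nm)² + 2²/(0.963 nm)² + 1²/(0.963 nm)²].
Evaluating gives E = 1.949×10^-18 J = 12.2 eV.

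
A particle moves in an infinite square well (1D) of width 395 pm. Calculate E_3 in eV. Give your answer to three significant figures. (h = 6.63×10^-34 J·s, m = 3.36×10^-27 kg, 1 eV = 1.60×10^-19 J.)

E_3 = 0.00590 eV

For an infinite well E_n = n²h²/(8mL²), so E_1 = h²/(8mL²) = (6.63×10^-34)²/(8·3.36×10^-27·(3.95×10^-10 m)²) = 1.048×10^-22 J.
Then E_3 = 3²·E_1 = 9·1.048×10^-22 J = 9.432×10^-22 J.
Converting, E_3 = 9.432×10^-22 J / (1.60×10^-19 J/eV) = 0.00590 eV.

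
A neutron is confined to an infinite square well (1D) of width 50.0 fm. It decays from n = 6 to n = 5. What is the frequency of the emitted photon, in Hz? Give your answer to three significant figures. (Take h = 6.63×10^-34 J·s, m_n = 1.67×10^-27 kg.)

E_1 = h²/(8m_nL²) = 1.316×10^-14 J and ΔE = (6² − 5²)E_1 = 1.448×10^-13 J.
f = ΔE/h = 1.448×10^-13/6.63×10^-34 = 2.18×10^20 Hz.

f = 2.18×10^20 Hz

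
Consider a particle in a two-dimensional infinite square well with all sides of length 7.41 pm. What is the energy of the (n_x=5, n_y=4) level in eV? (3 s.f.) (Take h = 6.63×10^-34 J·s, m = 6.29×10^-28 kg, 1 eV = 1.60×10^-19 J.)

For a 2D rectangular well E = (h²/8m)·Σ n_i²/L_i² = (6.63×10^-34)²/(8·6.29×10^-28) · [5²/(7.41 pm)² + 4²/(7.41 pm)²].
Evaluating gives E = 6.523×10^-17 J = 408 eV.

E = 408 eV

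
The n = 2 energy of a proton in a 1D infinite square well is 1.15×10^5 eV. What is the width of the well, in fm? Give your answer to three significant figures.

L = 84.4 fm

From E_n = n²h²/(8m_pL²), L = n·h/√(8m_pE_n).
E_2 = 1.15×10^5 eV = 1.842×10^-14 J, so L = 2·6.626×10^-34/√(8·1.673×10^-27·1.842×10^-14) = 8.44×10^-14 m = 84.4 fm.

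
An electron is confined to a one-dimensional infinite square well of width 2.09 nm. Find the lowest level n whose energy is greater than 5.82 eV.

n = 9

E_1 = h²/(8m_eL²) = 1.379×10^-20 J = 0.08608 eV.
Need n² > 5.82/0.08608 = 67.61, i.e. n > 8.223.
The smallest integer satisfying this is n = 9.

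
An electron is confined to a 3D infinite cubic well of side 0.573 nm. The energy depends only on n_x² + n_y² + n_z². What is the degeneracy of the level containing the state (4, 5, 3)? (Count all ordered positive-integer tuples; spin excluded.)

The level has n_x² + n_y² + n_z² = 50. The ordered positive-integer solutions are (3, 4, 5), (3, 5, 4), (4, 3, 5), (4, 5, 3), (5, 3, 4), (5, 4, 3).
That gives 6 states.

degeneracy = 6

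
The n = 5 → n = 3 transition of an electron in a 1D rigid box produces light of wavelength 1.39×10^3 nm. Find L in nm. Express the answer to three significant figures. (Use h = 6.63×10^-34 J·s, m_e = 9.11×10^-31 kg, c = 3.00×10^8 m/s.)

The photon carries ΔE = hc/λ = 6.63×10^-34·3.00×10^8/1.39×10^-6 m = 1.431×10^-19 J.
Since ΔE = (5² − 3²)E_1, E_1 = 8.944×10^-21 J, and L = h/√(8m_eE_1) = 2.60×10^-9 m = 2.60 nm.

L = 2.60 nm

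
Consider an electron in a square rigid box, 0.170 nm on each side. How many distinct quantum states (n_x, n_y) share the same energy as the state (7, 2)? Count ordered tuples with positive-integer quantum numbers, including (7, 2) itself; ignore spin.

degeneracy = 2

The level has n_x² + n_y² = 53. The ordered positive-integer solutions are (2, 7), (7, 2).
That gives 2 states.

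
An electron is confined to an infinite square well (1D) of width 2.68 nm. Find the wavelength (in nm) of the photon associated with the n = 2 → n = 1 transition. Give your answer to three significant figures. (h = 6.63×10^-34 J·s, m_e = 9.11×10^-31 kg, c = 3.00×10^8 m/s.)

λ = 7.90×10^3 nm

E_1 = h²/(8m_eL²) = 8.397×10^-21 J, so ΔE = (2² − 1²)E_1 = 2.519×10^-20 J.
λ = hc/ΔE = (6.63×10^-34·3.00×10^8)/2.519×10^-20 = 7.90×10^-6 m = 7.90×10^3 nm.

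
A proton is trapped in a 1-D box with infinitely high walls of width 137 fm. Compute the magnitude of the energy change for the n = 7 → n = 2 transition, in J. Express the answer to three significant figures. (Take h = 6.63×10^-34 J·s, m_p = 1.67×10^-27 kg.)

E_1 = h²/(8m_pL²) = 1.753×10^-15 J.
|ΔE| = |7² − 2²|·E_1 = 45·1.753×10^-15 J = 7.89×10^-14 J.

|ΔE| = 7.89×10^-14 J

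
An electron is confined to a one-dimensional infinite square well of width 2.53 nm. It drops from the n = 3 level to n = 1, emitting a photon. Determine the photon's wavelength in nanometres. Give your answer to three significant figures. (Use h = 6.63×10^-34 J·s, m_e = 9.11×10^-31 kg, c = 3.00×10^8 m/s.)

λ = 2.64×10^3 nm

E_1 = h²/(8m_eL²) = 9.423×10^-21 J, so ΔE = (3² − 1²)E_1 = 7.538×10^-20 J.
λ = hc/ΔE = (6.63×10^-34·3.00×10^8)/7.538×10^-20 = 2.64×10^-6 m = 2.64×10^3 nm.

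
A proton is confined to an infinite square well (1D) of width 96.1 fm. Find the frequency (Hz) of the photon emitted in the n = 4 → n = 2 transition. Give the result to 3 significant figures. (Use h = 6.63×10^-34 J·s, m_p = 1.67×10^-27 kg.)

E_1 = h²/(8m_pL²) = 3.563×10^-15 J and ΔE = (4² − 2²)E_1 = 4.276×10^-14 J.
f = ΔE/h = 4.276×10^-14/6.63×10^-34 = 6.45×10^19 Hz.

f = 6.45×10^19 Hz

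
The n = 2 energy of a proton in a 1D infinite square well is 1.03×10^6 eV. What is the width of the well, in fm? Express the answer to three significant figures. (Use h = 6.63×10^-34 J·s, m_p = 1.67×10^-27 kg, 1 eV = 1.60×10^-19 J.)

From E_n = n²h²/(8m_pL²), L = n·h/√(8m_pE_n).
E_2 = 1.03×10^6 eV = 1.648×10^-13 J, so L = 2·6.63×10^-34/√(8·1.67×10^-27·1.648×10^-13) = 2.83×10^-14 m = 28.3 fm.

L = 28.3 fm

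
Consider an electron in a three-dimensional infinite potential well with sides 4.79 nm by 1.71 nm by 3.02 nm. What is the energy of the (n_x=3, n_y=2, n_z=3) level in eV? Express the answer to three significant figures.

For a 3D rectangular well E = (h²/8m_e)·Σ n_i²/L_i² = (6.626×10^-34)²/(8·9.109×10^-31) · [3²/(4.79 nm)² + 2²/(1.71 nm)² + 3²/(3.02 nm)²].
Evaluating gives E = 1.655×10^-19 J = 1.03 eV.

E = 1.03 eV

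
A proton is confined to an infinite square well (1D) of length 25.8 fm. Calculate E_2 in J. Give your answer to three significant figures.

For an infinite well E_n = n²h²/(8m_pL²), so E_1 = h²/(8m_pL²) = (6.626×10^-34)²/(8·1.673×10^-27·(2.58×10^-14 m)²) = 4.928×10^-14 J.
Then E_2 = 2²·E_1 = 4·4.928×10^-14 J = 1.97×10^-13 J.

E_2 = 1.97×10^-13 J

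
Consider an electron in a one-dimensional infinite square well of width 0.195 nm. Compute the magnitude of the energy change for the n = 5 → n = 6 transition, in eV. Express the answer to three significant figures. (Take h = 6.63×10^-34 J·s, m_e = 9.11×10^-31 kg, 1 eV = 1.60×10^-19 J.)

E_1 = h²/(8m_eL²) = 1.586×10^-18 J.
|ΔE| = |5² − 6²|·E_1 = 11·1.586×10^-18 J = 1.745×10^-17 J = 109 eV.

|ΔE| = 109 eV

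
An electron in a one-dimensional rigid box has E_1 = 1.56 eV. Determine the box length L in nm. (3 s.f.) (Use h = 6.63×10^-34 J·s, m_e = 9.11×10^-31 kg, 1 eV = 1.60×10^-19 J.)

L = 0.492 nm

From E_n = n²h²/(8m_eL²), L = n·h/√(8m_eE_n).
E_1 = 1.56 eV = 2.496×10^-19 J, so L = 1·6.63×10^-34/√(8·9.11×10^-31·2.496×10^-19) = 4.92×10^-10 m = 0.492 nm.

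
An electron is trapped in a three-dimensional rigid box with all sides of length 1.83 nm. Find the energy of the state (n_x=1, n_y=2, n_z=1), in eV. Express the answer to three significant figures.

E = 0.674 eV

For a 3D rectangular well E = (h²/8m_e)·Σ n_i²/L_i² = (6.626×10^-34)²/(8·9.109×10^-31) · [1²/(1.83 nm)² + 2²/(1.83 nm)² + 1²/(1.83 nm)²].
Evaluating gives E = 1.079×10^-19 J = 0.674 eV.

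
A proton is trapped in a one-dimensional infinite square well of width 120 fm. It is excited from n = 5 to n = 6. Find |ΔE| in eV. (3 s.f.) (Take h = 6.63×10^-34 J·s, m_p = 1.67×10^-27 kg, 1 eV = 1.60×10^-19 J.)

|ΔE| = 1.57×10^5 eV

E_1 = h²/(8m_pL²) = 2.285×10^-15 J.
|ΔE| = |5² − 6²|·E_1 = 11·2.285×10^-15 J = 2.513×10^-14 J = 1.57×10^5 eV.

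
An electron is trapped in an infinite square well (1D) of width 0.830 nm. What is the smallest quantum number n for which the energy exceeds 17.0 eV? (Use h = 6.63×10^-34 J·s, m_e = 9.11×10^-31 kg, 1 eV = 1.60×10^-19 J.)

E_1 = h²/(8m_eL²) = 8.755×10^-20 J = 0.5472 eV.
Need n² > 17.0/0.5472 = 31.07, i.e. n > 5.574.
The smallest integer satisfying this is n = 6.

n = 6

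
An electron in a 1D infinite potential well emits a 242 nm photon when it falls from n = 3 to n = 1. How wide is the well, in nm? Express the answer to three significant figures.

The photon carries ΔE = hc/λ = 6.626×10^-34·2.998×10^8/2.42×10^-7 m = 8.209×10^-19 J.
Since ΔE = (3² − 1²)E_1, E_1 = 1.026×10^-19 J, and L = h/√(8m_eE_1) = 7.66×10^-10 m = 0.766 nm.

L = 0.766 nm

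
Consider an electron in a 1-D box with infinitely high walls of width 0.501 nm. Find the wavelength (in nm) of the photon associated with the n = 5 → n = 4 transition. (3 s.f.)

λ = 92.0 nm

E_1 = h²/(8m_eL²) = 2.400×10^-19 J, so ΔE = (5² − 4²)E_1 = 2.160×10^-18 J.
λ = hc/ΔE = (6.626×10^-34·2.998×10^8)/2.160×10^-18 = 9.20×10^-8 m = 92.0 nm.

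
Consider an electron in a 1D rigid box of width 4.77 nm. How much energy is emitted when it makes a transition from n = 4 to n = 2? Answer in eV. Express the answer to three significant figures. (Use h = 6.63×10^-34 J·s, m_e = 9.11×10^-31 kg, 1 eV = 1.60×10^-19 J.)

|ΔE| = 0.199 eV

E_1 = h²/(8m_eL²) = 2.651×10^-21 J.
|ΔE| = |4² − 2²|·E_1 = 12·2.651×10^-21 J = 3.181×10^-20 J = 0.199 eV.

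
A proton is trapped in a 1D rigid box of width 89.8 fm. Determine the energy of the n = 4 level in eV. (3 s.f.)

For an infinite well E_n = n²h²/(8m_pL²), so E_1 = h²/(8m_pL²) = (6.626×10^-34)²/(8·1.673×10^-27·(8.98×10^-14 m)²) = 4.068×10^-15 J.
Then E_4 = 4²·E_1 = 16·4.068×10^-15 J = 6.509×10^-14 J.
Converting, E_4 = 6.509×10^-14 J / (1.602×10^-19 J/eV) = 4.06×10^5 eV.

E_4 = 4.06×10^5 eV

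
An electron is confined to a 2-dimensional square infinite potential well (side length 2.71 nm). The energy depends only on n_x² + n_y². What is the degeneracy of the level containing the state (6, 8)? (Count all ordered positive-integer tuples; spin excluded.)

degeneracy = 2

The level has n_x² + n_y² = 100. The ordered positive-integer solutions are (6, 8), (8, 6).
That gives 2 states.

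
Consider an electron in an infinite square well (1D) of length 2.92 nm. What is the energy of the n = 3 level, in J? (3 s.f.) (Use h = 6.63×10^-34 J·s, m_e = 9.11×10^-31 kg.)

E_3 = 6.37×10^-20 J

For an infinite well E_n = n²h²/(8m_eL²), so E_1 = h²/(8m_eL²) = (6.63×10^-34)²/(8·9.11×10^-31·(2.92×10^-9 m)²) = 7.074×10^-21 J.
Then E_3 = 3²·E_1 = 9·7.074×10^-21 J = 6.37×10^-20 J.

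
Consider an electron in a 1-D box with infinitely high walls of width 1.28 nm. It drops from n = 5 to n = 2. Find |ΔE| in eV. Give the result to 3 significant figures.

|ΔE| = 4.82 eV

E_1 = h²/(8m_eL²) = 3.677×10^-20 J.
|ΔE| = |5² − 2²|·E_1 = 21·3.677×10^-20 J = 7.722×10^-19 J = 4.82 eV.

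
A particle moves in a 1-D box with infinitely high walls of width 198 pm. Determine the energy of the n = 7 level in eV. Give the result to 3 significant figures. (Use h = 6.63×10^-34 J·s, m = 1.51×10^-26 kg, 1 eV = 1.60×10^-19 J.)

For an infinite well E_n = n²h²/(8mL²), so E_1 = h²/(8mL²) = (6.63×10^-34)²/(8·1.51×10^-26·(1.98×10^-10 m)²) = 9.282×10^-23 J.
Then E_7 = 7²·E_1 = 49·9.282×10^-23 J = 4.548×10^-21 J.
Converting, E_7 = 4.548×10^-21 J / (1.60×10^-19 J/eV) = 0.0284 eV.

E_7 = 0.0284 eV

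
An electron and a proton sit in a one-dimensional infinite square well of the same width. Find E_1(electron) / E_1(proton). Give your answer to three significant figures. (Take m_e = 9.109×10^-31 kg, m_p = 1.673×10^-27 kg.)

E_n ∝ 1/m at fixed n and L, so the ratio is m_p/m_e = 1.673×10^-27/9.109×10^-31 = 1.84×10^3.

1.84×10^3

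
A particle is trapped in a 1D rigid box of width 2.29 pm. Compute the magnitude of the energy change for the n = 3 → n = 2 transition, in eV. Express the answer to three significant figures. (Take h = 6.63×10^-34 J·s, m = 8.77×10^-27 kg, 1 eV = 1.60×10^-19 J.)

|ΔE| = 37.3 eV

E_1 = h²/(8mL²) = 1.195×10^-18 J.
|ΔE| = |3² − 2²|·E_1 = 5·1.195×10^-18 J = 5.975×10^-18 J = 37.3 eV.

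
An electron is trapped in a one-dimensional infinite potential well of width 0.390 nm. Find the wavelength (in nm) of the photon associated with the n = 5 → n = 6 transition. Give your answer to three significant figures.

E_1 = h²/(8m_eL²) = 3.961×10^-19 J, so ΔE = (6² − 5²)E_1 = 4.357×10^-18 J.
λ = hc/ΔE = (6.626×10^-34·2.998×10^8)/4.357×10^-18 = 4.56×10^-8 m = 45.6 nm.

λ = 45.6 nm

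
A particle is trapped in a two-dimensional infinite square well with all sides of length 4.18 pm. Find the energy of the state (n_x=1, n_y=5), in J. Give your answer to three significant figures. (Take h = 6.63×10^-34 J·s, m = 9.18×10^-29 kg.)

For a 2D rectangular well E = (h²/8m)·Σ n_i²/L_i² = (6.63×10^-34)²/(8·9.18×10^-29) · [1²/(4.18 pm)² + 5²/(4.18 pm)²].
Evaluating gives E = 8.91×10^-16 J.

E = 8.91×10^-16 J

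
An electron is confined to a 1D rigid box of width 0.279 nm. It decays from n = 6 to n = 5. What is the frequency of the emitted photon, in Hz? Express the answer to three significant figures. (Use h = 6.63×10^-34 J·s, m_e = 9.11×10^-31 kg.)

f = 1.29×10^16 Hz

E_1 = h²/(8m_eL²) = 7.748×10^-19 J and ΔE = (6² − 5²)E_1 = 8.523×10^-18 J.
f = ΔE/h = 8.523×10^-18/6.63×10^-34 = 1.29×10^16 Hz.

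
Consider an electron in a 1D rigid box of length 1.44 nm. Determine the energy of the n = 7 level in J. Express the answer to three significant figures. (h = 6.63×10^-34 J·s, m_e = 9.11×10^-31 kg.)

For an infinite well E_n = n²h²/(8m_eL²), so E_1 = h²/(8m_eL²) = (6.63×10^-34)²/(8·9.11×10^-31·(1.44×10^-9 m)²) = 2.909×10^-20 J.
Then E_7 = 7²·E_1 = 49·2.909×10^-20 J = 1.43×10^-18 J.

E_7 = 1.43×10^-18 J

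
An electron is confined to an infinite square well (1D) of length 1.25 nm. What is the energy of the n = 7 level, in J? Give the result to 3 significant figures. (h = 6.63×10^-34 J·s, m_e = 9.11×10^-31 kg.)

E_7 = 1.89×10^-18 J

For an infinite well E_n = n²h²/(8m_eL²), so E_1 = h²/(8m_eL²) = (6.63×10^-34)²/(8·9.11×10^-31·(1.25×10^-9 m)²) = 3.860×10^-20 J.
Then E_7 = 7²·E_1 = 49·3.860×10^-20 J = 1.89×10^-18 J.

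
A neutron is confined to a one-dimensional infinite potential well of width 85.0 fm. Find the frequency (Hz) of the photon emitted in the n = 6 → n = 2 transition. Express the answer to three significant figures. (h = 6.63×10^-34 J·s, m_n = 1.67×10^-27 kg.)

f = 2.20×10^20 Hz

E_1 = h²/(8m_nL²) = 4.554×10^-15 J and ΔE = (6² − 2²)E_1 = 1.457×10^-13 J.
f = ΔE/h = 1.457×10^-13/6.63×10^-34 = 2.20×10^20 Hz.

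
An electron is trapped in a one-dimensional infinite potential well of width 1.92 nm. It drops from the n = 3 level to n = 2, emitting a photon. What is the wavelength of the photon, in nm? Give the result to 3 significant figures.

λ = 2.43×10^3 nm

E_1 = h²/(8m_eL²) = 1.634×10^-20 J, so ΔE = (3² − 2²)E_1 = 8.170×10^-20 J.
λ = hc/ΔE = (6.626×10^-34·2.998×10^8)/8.170×10^-20 = 2.43×10^-6 m = 2.43×10^3 nm.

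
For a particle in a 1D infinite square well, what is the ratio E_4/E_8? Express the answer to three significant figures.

E_n ∝ n², so E_4/E_8 = 4²/8² = 16/64 = 0.250.

0.250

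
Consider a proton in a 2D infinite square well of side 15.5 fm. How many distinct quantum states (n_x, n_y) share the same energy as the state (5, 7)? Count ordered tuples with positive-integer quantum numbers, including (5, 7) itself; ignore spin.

The level has n_x² + n_y² = 74. The ordered positive-integer solutions are (5, 7), (7, 5).
That gives 2 states.

degeneracy = 2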